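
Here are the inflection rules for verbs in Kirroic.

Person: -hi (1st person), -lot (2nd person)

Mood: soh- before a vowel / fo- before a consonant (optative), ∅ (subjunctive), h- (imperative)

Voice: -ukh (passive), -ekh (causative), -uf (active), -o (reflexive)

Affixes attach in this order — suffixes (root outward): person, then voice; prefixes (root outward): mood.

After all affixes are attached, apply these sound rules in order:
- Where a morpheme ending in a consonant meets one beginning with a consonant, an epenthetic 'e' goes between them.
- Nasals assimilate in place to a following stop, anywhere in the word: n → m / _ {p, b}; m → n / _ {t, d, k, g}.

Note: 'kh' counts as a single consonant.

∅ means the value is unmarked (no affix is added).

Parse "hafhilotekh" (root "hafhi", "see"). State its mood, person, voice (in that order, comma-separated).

subjunctive, 2nd person, causative

Segment: hafhi-lot-ekh.
mood: ∅ → subjunctive.
person: -lot → 2nd person.
voice: -ekh → causative.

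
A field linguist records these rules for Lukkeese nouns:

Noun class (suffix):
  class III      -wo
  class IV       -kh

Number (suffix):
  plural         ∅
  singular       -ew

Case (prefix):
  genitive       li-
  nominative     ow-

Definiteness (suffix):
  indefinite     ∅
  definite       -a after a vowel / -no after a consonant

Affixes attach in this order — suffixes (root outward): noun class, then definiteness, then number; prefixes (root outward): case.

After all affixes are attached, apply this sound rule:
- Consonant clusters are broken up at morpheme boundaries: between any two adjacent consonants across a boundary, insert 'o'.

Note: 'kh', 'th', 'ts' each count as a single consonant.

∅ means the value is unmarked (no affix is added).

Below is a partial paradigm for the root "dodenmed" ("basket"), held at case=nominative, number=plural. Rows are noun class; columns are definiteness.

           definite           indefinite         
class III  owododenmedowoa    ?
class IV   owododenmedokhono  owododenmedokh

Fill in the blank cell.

owododenmedowo

Attach noun class class III -wo → dodenmedwo.
Attach case nominative ow- → owdodenmedwo.
definiteness = indefinite: zero marking, form stays owdodenmedwo.
number = plural: zero marking, form stays owdodenmedwo.
Apply epenthesis: owdodenmedwo → owododenmedowo.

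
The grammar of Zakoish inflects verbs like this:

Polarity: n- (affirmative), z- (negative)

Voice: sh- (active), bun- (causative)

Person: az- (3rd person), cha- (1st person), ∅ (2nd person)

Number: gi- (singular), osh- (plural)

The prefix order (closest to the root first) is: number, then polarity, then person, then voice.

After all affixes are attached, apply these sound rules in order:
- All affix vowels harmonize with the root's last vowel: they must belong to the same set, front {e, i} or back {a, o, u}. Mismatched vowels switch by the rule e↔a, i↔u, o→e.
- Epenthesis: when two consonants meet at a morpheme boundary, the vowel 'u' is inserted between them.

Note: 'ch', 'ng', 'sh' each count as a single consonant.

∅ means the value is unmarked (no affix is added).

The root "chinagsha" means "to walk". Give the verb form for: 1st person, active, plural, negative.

Attach number plural osh- → oshchinagsha.
Attach polarity negative z- → zoshchinagsha.
Attach person 1st person cha- → chazoshchinagsha.
Attach voice active sh- → shchazoshchinagsha.
Vowel harmony: no change.
Apply epenthesis: shchazoshchinagsha → shuchazoshuchinagsha.

shuchazoshuchinagsha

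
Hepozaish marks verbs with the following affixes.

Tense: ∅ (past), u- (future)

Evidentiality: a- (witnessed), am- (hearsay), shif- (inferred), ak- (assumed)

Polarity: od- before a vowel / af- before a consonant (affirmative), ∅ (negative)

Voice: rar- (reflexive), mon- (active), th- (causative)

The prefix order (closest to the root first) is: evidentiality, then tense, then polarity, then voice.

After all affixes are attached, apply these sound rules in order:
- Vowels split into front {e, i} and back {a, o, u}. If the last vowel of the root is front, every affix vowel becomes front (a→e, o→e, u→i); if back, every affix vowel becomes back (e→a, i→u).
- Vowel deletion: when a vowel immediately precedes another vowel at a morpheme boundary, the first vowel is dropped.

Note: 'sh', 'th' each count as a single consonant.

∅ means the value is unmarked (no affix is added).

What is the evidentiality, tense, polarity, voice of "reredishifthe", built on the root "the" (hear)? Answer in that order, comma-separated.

Segment: rar-od-u-shif-the.
evidentiality: shif- → inferred.
tense: u- → future.
polarity: od/af- → affirmative.
voice: rar- → reflexive.

inferred, future, affirmative, reflexive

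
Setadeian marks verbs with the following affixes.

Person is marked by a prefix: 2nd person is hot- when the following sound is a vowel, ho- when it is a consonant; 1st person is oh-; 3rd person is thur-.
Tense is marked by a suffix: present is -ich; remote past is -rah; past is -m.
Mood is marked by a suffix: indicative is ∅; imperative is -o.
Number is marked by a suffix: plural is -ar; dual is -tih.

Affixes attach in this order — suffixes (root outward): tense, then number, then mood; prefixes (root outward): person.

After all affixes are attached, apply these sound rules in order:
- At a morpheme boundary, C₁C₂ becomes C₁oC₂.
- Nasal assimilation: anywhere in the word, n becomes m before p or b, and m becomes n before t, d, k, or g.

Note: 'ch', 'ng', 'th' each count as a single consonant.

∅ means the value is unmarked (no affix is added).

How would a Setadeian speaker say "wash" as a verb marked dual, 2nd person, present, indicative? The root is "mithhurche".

Attach tense present -ich → mithhurcheich.
Attach number dual -tih → mithhurcheichtih.
Attach person 2nd person ho- (before consonant 'm') → homithhurcheichtih.
mood = indicative: zero marking, form stays homithhurcheichtih.
Apply epenthesis: homithhurcheichtih → homithhurcheichotih.
Nasal assimilation: no change.

homithhurcheichotih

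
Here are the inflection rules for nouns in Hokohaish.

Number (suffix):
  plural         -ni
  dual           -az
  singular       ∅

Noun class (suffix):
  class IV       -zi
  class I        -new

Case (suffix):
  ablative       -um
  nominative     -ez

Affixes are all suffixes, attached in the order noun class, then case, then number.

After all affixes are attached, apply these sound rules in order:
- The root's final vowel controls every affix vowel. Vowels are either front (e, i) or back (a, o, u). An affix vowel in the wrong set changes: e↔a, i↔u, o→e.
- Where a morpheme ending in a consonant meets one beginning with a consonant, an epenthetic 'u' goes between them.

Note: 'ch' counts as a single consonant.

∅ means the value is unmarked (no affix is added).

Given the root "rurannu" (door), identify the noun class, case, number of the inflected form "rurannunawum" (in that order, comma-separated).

class I, ablative, singular

Segment: rurannu-new-um.
noun class: -new → class I.
case: -um → ablative.
number: ∅ → singular.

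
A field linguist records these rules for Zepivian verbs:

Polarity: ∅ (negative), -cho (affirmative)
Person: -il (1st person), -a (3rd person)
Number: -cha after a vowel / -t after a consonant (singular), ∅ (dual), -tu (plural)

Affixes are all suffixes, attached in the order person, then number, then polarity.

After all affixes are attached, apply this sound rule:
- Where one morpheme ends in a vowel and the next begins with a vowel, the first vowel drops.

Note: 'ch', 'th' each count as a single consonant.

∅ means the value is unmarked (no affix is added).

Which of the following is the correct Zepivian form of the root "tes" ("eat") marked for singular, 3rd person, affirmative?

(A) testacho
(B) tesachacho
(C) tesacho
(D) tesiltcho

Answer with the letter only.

Attach person 3rd person -a → tesa.
Attach number singular -cha (after vowel 'a') → tesacha.
Attach polarity affirmative -cho → tesachacho.
Vowel deletion: no change.
So the correct form is tesachacho, option (B).
(D) tesiltcho is wrong: it uses 1st person instead of 3rd person for person.
(A) testacho is wrong: it has the affixes in the wrong order.
(C) tesacho is wrong: it uses dual instead of singular for number.

B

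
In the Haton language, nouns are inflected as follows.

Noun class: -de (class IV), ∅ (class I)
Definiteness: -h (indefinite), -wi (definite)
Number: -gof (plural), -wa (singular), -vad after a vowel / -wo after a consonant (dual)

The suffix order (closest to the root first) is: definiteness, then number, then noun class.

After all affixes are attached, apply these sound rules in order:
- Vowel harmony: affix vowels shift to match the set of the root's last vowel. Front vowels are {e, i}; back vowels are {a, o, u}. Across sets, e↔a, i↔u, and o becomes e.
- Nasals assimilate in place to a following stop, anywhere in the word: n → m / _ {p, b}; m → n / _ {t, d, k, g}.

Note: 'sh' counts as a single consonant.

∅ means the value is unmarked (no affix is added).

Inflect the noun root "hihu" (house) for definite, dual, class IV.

Attach definiteness definite -wi → hihuwi.
Attach number dual -vad (after vowel 'i') → hihuwivad.
Attach noun class class IV -de → hihuwivadde.
Apply vowel harmony: hihuwivadde → hihuwuvadda.
Nasal assimilation: no change.

hihuwuvadda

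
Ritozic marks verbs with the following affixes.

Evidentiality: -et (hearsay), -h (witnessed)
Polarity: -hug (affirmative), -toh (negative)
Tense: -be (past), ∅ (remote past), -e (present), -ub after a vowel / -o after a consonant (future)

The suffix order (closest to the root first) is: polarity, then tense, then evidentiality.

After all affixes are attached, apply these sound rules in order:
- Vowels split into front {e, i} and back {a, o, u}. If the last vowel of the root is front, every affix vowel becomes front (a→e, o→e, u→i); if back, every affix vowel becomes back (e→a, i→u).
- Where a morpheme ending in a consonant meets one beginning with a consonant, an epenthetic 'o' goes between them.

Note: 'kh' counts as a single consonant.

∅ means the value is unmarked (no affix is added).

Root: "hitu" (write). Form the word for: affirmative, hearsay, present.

hituhugaat

Attach polarity affirmative -hug → hituhug.
Attach tense present -e → hituhuge.
Attach evidentiality hearsay -et → hituhugeet.
Apply vowel harmony: hituhugeet → hituhugaat.
Epenthesis: no change.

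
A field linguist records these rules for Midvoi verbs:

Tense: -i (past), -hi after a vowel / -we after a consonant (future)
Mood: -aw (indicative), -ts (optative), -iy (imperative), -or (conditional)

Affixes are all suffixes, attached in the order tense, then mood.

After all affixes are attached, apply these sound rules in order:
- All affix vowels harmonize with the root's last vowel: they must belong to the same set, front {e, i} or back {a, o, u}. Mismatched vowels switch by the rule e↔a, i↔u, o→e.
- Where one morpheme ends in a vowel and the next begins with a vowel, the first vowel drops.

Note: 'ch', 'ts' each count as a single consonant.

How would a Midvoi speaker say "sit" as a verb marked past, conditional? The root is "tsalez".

Attach tense past -i → tsalezi.
Attach mood conditional -or → tsalezior.
Apply vowel harmony: tsalezior → tsalezier.
Apply vowel deletion: tsalezier → tsalezer.

tsalezer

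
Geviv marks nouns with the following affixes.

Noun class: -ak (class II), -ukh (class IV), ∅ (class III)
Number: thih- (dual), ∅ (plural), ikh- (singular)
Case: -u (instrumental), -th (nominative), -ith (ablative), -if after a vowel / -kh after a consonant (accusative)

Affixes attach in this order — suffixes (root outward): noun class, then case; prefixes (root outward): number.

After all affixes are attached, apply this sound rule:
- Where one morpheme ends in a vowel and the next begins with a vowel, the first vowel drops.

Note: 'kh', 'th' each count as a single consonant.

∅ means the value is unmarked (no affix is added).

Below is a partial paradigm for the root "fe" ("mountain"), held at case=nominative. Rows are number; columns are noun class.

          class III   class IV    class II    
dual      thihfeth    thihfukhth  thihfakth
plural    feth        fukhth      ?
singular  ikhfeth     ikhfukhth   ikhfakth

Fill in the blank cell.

number = plural: zero marking, form stays fe.
Attach noun class class II -ak → feak.
Attach case nominative -th → feakth.
Apply vowel deletion: feakth → fakth.

fakth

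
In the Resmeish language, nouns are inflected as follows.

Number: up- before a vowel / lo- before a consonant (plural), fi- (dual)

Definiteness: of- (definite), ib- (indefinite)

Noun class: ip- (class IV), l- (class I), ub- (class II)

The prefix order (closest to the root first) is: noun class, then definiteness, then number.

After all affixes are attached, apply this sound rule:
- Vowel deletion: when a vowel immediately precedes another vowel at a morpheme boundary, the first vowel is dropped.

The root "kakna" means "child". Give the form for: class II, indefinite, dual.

Attach noun class class II ub- → ubkakna.
Attach definiteness indefinite ib- → ibubkakna.
Attach number dual fi- → fiibubkakna.
Apply vowel deletion: fiibubkakna → fibubkakna.

fibubkakna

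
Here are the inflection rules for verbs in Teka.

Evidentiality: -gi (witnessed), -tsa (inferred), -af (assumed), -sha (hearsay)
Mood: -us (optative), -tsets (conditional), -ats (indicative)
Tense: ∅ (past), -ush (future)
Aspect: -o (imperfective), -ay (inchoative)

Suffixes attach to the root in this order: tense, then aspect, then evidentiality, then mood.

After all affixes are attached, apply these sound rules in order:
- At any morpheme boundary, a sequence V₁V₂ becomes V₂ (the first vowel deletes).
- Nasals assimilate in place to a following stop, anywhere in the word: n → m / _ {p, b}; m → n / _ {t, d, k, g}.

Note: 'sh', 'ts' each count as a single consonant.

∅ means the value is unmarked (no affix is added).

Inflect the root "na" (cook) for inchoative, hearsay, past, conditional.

tense = past: zero marking, form stays na.
Attach aspect inchoative -ay → naay.
Attach evidentiality hearsay -sha → naaysha.
Attach mood conditional -tsets → naayshatsets.
Apply vowel deletion: naayshatsets → nayshatsets.
Nasal assimilation: no change.

nayshatsets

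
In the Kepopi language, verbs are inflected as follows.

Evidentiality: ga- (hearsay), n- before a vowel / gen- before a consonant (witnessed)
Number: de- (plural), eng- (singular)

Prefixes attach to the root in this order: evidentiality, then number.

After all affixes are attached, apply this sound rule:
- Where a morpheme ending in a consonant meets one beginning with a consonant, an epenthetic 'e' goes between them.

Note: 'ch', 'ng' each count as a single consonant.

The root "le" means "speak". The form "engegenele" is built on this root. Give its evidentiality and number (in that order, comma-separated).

Segment: eng-gen-le.
evidentiality: n/gen- → witnessed.
number: eng- → singular.

witnessed, singular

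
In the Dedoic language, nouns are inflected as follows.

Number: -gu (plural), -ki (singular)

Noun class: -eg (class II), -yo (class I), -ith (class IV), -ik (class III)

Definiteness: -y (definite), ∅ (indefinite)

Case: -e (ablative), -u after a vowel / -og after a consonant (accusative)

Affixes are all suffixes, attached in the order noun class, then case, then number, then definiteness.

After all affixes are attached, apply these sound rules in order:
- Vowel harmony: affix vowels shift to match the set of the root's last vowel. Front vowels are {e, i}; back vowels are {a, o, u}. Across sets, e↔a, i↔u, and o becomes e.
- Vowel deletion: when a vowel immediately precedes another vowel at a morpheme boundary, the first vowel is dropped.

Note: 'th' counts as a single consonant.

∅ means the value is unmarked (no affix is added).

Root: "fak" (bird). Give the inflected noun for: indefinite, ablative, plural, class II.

Attach noun class class II -eg → fakeg.
Attach case ablative -e → fakege.
Attach number plural -gu → fakegegu.
definiteness = indefinite: zero marking, form stays fakegegu.
Apply vowel harmony: fakegegu → fakagagu.
Vowel deletion: no change.

fakagagu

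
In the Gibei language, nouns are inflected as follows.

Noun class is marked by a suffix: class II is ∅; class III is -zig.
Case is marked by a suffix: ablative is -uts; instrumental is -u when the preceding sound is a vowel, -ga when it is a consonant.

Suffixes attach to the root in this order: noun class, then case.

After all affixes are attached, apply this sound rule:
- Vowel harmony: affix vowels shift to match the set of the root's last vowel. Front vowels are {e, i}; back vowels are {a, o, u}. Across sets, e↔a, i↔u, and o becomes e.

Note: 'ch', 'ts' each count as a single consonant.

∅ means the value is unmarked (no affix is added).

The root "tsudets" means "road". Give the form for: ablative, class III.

tsudetszigits

Attach noun class class III -zig → tsudetszig.
Attach case ablative -uts → tsudetsziguts.
Apply vowel harmony: tsudetsziguts → tsudetszigits.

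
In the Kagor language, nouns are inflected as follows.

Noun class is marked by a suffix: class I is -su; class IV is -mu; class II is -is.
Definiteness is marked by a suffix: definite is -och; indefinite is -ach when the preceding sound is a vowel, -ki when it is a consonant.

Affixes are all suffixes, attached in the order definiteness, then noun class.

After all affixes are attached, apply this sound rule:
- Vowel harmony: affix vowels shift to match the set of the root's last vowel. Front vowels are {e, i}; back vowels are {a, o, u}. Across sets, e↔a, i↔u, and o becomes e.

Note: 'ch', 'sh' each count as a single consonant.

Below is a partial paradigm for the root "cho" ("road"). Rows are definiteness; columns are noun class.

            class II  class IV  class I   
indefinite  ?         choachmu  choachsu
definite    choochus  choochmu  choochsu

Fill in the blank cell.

choachus

Attach definiteness indefinite -ach (after vowel 'o') → choach.
Attach noun class class II -is → choachis.
Apply vowel harmony: choachis → choachus.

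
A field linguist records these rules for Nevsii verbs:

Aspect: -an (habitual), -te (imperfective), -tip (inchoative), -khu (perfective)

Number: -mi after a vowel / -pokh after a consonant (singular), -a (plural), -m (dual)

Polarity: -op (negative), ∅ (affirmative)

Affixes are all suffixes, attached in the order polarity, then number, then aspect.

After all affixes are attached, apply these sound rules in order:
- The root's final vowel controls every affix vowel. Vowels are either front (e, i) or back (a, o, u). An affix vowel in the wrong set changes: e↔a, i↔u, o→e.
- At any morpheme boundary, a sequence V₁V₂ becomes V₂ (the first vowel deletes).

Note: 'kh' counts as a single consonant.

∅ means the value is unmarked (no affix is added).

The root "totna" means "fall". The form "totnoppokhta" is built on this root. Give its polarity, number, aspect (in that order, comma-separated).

negative, singular, imperfective

Segment: totna-op-pokh-te.
polarity: -op → negative.
number: -mi/pokh → singular.
aspect: -te → imperfective.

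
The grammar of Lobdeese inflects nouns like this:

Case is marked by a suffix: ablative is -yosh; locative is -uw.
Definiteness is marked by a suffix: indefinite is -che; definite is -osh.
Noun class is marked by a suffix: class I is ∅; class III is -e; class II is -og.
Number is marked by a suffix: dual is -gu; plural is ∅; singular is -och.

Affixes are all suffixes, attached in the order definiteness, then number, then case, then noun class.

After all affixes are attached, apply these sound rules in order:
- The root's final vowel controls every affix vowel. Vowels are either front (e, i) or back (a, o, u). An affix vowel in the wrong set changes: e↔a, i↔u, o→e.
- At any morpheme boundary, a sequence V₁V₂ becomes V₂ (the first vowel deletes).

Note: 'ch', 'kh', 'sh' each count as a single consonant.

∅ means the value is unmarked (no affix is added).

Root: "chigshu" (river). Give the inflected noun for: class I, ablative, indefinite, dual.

chigshuchaguyosh

Attach definiteness indefinite -che → chigshuche.
Attach number dual -gu → chigshuchegu.
Attach case ablative -yosh → chigshucheguyosh.
noun class = class I: zero marking, form stays chigshucheguyosh.
Apply vowel harmony: chigshucheguyosh → chigshuchaguyosh.
Vowel deletion: no change.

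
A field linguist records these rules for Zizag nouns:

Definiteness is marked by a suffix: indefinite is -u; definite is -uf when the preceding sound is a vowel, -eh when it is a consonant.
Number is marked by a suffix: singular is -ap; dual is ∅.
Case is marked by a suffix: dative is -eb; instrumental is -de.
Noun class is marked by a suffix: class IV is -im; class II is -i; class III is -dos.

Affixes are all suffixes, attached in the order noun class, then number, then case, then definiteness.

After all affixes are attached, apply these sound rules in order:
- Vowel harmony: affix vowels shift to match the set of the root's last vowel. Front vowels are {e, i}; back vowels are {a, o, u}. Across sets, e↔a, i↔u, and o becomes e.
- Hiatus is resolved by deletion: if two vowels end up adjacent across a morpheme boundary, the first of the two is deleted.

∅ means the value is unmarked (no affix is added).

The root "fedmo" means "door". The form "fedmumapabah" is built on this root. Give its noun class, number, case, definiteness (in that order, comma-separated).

Segment: fedmo-im-ap-eb-eh.
noun class: -im → class IV.
number: -ap → singular.
case: -eb → dative.
definiteness: -uf/eh → definite.

class IV, singular, dative, definite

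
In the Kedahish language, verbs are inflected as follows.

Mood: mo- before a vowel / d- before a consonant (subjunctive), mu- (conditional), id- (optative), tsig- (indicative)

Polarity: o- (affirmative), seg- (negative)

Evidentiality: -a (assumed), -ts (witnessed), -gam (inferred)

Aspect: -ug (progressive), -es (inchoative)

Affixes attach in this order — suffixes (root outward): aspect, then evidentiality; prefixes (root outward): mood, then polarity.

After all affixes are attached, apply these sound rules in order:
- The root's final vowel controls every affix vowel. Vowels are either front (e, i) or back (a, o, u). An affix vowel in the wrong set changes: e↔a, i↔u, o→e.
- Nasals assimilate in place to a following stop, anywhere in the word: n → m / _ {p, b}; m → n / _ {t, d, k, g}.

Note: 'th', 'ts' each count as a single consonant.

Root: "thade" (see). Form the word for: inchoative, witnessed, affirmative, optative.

Attach mood optative id- → idthade.
Attach aspect inchoative -es → idthadees.
Attach polarity affirmative o- → oidthadees.
Attach evidentiality witnessed -ts → oidthadeests.
Apply vowel harmony: oidthadeests → eidthadeests.
Nasal assimilation: no change.

eidthadeests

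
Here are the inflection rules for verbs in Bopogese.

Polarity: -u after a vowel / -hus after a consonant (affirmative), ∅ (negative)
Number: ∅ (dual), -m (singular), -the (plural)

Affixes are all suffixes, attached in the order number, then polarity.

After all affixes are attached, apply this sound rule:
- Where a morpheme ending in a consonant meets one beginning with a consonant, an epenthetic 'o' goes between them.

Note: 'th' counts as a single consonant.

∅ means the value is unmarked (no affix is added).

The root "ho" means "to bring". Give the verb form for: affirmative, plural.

hotheu

Attach number plural -the → hothe.
Attach polarity affirmative -u (after vowel 'e') → hotheu.
Epenthesis: no change.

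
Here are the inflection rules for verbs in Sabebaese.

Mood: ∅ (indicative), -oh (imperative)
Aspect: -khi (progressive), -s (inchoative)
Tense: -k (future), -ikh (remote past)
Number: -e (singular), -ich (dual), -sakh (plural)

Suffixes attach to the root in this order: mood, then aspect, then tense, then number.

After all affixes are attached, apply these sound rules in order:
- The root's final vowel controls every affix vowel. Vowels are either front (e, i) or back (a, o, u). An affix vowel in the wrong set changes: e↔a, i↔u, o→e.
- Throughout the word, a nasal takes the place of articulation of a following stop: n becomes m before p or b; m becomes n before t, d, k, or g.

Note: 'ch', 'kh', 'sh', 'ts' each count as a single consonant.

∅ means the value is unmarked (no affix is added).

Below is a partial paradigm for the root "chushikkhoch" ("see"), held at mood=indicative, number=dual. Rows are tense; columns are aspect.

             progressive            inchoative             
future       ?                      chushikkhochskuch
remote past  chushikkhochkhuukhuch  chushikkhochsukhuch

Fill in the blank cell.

chushikkhochkhukuch

mood = indicative: zero marking, form stays chushikkhoch.
Attach aspect progressive -khi → chushikkhochkhi.
Attach tense future -k → chushikkhochkhik.
Attach number dual -ich → chushikkhochkhikich.
Apply vowel harmony: chushikkhochkhikich → chushikkhochkhukuch.
Nasal assimilation: no change.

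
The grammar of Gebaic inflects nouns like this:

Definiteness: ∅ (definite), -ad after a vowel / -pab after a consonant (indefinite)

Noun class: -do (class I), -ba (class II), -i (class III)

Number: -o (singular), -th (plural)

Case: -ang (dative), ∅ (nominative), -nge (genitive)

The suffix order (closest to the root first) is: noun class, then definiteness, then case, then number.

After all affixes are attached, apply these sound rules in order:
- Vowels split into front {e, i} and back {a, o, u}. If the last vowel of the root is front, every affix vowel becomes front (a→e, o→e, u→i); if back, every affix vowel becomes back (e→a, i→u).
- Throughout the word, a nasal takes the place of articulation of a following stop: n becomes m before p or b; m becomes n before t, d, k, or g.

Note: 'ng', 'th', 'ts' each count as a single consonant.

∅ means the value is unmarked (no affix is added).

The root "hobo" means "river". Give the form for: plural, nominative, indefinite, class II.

Attach noun class class II -ba → hoboba.
Attach definiteness indefinite -ad (after vowel 'a') → hobobaad.
case = nominative: zero marking, form stays hobobaad.
Attach number plural -th → hobobaadth.
Vowel harmony: no change.
Nasal assimilation: no change.

hobobaadth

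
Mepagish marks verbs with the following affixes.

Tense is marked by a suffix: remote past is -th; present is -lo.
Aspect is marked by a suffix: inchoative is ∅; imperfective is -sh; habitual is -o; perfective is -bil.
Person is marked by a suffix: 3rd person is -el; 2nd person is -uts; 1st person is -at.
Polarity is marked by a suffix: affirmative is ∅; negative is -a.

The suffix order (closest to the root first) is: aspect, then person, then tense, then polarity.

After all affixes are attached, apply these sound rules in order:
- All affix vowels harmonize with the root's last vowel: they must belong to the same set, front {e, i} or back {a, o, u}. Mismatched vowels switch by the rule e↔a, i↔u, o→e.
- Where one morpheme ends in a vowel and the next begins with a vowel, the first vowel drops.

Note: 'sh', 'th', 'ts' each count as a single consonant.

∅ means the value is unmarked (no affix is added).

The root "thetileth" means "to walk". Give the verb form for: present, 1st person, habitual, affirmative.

Attach aspect habitual -o → thetiletho.
Attach person 1st person -at → thetilethoat.
Attach tense present -lo → thetilethoatlo.
polarity = affirmative: zero marking, form stays thetilethoatlo.
Apply vowel harmony: thetilethoatlo → thetiletheetle.
Apply vowel deletion: thetiletheetle → thetilethetle.

thetilethetle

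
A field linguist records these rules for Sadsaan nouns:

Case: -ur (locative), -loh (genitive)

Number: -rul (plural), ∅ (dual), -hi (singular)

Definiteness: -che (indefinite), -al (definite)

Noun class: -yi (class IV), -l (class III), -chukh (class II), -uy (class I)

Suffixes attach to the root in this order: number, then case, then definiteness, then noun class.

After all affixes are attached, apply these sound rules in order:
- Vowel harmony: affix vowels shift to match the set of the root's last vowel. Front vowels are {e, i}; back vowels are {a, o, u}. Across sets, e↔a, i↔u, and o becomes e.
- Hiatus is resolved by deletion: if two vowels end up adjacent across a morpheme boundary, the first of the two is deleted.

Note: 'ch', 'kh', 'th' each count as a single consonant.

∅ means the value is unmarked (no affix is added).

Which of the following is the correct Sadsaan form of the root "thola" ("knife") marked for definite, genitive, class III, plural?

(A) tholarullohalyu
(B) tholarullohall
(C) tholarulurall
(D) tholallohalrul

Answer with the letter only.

B

Attach number plural -rul → tholarul.
Attach case genitive -loh → tholarulloh.
Attach definiteness definite -al → tholarullohal.
Attach noun class class III -l → tholarullohall.
Vowel harmony: no change.
Vowel deletion: no change.
So the correct form is tholarullohall, option (B).
(D) tholallohalrul is wrong: it has the affixes in the wrong order.
(A) tholarullohalyu is wrong: it uses class IV instead of class III for noun class.
(C) tholarulurall is wrong: it uses locative instead of genitive for case.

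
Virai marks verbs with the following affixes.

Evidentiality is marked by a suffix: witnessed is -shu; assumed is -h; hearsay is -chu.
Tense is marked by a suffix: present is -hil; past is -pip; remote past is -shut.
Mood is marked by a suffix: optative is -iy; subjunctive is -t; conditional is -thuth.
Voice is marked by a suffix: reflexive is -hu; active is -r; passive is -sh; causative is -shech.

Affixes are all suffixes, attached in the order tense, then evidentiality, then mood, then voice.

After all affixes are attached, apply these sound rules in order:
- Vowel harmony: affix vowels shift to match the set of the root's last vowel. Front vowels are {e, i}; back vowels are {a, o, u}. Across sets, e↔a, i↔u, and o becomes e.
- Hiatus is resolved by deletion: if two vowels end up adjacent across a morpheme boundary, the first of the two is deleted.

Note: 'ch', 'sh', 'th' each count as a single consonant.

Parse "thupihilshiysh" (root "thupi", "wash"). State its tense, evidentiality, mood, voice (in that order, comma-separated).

present, witnessed, optative, passive

Segment: thupi-hil-shu-iy-sh.
tense: -hil → present.
evidentiality: -shu → witnessed.
mood: -iy → optative.
voice: -sh → passive.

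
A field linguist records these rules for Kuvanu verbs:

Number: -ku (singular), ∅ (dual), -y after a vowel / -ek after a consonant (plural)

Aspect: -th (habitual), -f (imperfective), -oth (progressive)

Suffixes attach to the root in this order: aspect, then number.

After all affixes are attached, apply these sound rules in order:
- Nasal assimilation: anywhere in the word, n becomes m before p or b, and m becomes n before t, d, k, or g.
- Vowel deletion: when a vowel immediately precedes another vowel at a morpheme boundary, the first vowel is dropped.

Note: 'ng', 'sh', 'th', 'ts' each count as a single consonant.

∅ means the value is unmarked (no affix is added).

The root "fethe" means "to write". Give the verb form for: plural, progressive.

fethothek

Attach aspect progressive -oth → fetheoth.
Attach number plural -ek (after consonant 'th') → fetheothek.
Nasal assimilation: no change.
Apply vowel deletion: fetheothek → fethothek.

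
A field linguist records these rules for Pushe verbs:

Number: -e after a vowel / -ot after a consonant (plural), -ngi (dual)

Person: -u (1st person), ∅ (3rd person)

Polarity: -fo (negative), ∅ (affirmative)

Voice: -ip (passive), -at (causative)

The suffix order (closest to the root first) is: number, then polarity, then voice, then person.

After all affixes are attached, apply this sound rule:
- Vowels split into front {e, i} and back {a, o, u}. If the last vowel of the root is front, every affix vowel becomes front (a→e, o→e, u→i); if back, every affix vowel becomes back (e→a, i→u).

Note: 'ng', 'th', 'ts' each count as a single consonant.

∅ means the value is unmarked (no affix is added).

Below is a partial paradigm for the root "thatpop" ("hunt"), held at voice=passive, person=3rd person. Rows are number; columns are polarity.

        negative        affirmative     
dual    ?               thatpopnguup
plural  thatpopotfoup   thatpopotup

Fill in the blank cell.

thatpopngufoup

Attach number dual -ngi → thatpopngi.
Attach polarity negative -fo → thatpopngifo.
Attach voice passive -ip → thatpopngifoip.
person = 3rd person: zero marking, form stays thatpopngifoip.
Apply vowel harmony: thatpopngifoip → thatpopngufoup.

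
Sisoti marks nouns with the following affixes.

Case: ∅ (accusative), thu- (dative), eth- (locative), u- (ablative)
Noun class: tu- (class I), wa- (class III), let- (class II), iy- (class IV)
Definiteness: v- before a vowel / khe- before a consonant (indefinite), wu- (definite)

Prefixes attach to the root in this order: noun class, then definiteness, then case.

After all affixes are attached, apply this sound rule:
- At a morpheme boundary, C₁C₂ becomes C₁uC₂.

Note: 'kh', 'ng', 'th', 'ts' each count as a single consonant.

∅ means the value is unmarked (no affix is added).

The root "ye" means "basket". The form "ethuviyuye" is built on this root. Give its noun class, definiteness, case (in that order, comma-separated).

class IV, indefinite, locative

Segment: eth-v-iy-ye.
noun class: iy- → class IV.
definiteness: v/khe- → indefinite.
case: eth- → locative.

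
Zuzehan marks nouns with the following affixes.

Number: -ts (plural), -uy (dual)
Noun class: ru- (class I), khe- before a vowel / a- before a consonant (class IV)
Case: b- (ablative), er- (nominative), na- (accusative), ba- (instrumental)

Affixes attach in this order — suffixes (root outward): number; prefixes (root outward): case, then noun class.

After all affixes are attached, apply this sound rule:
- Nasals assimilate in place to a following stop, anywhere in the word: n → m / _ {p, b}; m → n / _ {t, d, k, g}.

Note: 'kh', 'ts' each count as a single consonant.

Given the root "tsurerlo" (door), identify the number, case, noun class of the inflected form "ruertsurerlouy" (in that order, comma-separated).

Segment: ru-er-tsurerlo-uy.
number: -uy → dual.
case: er- → nominative.
noun class: ru- → class I.

dual, nominative, class I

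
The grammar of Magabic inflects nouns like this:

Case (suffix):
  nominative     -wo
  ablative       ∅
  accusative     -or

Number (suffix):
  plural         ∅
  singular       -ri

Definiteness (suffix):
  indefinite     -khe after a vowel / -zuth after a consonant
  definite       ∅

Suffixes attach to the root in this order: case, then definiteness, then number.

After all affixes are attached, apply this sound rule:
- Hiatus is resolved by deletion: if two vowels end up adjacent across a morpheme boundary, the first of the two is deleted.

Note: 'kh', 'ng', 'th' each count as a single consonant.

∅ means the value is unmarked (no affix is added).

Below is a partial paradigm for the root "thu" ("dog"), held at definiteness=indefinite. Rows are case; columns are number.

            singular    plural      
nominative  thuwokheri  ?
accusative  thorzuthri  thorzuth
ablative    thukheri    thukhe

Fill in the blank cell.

Attach case nominative -wo → thuwo.
Attach definiteness indefinite -khe (after vowel 'o') → thuwokhe.
number = plural: zero marking, form stays thuwokhe.
Vowel deletion: no change.

thuwokhe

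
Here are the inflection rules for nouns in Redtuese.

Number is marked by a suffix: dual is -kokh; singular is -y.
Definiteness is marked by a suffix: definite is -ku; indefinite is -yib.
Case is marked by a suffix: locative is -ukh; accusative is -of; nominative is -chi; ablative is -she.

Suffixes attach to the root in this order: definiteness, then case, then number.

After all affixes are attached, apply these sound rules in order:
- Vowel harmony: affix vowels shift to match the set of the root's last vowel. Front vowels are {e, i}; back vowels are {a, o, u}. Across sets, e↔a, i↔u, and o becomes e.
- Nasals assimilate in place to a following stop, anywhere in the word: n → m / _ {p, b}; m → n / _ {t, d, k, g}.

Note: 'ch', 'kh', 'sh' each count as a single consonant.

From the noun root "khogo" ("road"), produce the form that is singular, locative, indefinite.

Attach definiteness indefinite -yib → khogoyib.
Attach case locative -ukh → khogoyibukh.
Attach number singular -y → khogoyibukhy.
Apply vowel harmony: khogoyibukhy → khogoyubukhy.
Nasal assimilation: no change.

khogoyubukhy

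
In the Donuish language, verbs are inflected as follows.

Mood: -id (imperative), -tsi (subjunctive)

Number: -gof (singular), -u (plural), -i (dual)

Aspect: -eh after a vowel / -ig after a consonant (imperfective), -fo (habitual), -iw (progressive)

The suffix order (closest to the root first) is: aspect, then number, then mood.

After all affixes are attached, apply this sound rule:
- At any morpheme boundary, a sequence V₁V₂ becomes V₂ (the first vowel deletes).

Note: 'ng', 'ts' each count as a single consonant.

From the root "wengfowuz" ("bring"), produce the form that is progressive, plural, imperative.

Attach aspect progressive -iw → wengfowuziw.
Attach number plural -u → wengfowuziwu.
Attach mood imperative -id → wengfowuziwuid.
Apply vowel deletion: wengfowuziwuid → wengfowuziwid.

wengfowuziwid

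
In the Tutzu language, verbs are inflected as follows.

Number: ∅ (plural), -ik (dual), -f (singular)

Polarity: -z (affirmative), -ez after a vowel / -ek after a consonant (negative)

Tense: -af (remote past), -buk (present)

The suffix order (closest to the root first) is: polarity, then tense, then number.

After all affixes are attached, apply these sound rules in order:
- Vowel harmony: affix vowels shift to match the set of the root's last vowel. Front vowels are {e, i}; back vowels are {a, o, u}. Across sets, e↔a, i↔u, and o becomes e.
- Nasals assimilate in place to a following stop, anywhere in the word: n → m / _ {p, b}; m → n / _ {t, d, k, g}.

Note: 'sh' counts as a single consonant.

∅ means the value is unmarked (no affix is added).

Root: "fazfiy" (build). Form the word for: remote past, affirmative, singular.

Attach polarity affirmative -z → fazfiyz.
Attach tense remote past -af → fazfiyzaf.
Attach number singular -f → fazfiyzaff.
Apply vowel harmony: fazfiyzaff → fazfiyzeff.
Nasal assimilation: no change.

fazfiyzeff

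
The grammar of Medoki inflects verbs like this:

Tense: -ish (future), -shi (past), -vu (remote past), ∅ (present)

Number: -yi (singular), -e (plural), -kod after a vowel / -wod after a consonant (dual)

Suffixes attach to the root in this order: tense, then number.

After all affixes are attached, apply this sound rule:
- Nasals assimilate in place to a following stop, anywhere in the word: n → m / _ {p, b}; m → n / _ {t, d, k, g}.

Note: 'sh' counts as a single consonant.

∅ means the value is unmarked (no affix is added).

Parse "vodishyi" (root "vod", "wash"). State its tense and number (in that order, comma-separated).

Segment: vod-ish-yi.
tense: -ish → future.
number: -yi → singular.

future, singular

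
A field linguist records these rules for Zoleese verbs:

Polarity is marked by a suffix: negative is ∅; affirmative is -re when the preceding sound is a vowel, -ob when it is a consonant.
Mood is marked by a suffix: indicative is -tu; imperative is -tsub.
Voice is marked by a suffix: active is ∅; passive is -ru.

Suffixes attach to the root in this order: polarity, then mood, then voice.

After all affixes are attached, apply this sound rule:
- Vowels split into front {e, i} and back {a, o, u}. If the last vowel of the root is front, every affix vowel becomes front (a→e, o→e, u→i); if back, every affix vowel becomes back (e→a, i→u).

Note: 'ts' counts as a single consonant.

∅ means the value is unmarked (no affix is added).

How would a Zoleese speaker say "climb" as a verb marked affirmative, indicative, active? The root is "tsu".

tsuratu

Attach polarity affirmative -re (after vowel 'u') → tsure.
Attach mood indicative -tu → tsuretu.
voice = active: zero marking, form stays tsuretu.
Apply vowel harmony: tsuretu → tsuratu.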